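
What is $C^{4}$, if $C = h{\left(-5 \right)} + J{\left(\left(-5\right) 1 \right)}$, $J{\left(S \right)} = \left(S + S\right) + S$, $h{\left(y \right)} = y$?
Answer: $160000$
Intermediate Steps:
$J{\left(S \right)} = 3 S$ ($J{\left(S \right)} = 2 S + S = 3 S$)
$C = -20$ ($C = -5 + 3 \left(\left(-5\right) 1\right) = -5 + 3 \left(-5\right) = -5 - 15 = -20$)
$C^{4} = \left(-20\right)^{4} = 160000$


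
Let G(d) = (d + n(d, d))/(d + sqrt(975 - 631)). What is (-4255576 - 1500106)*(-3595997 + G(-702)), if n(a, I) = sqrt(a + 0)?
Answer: 2548161563852133628/123115 - 2020244382*sqrt(86)/123115 + 17267046*I*sqrt(1677)/123115 + 3030366573*I*sqrt(78)/123115 ≈ 2.0697e+13 + 2.2313e+5*I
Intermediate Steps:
n(a, I) = sqrt(a)
G(d) = (d + sqrt(d))/(d + 2*sqrt(86)) (G(d) = (d + sqrt(d))/(d + sqrt(975 - 631)) = (d + sqrt(d))/(d + sqrt(344)) = (d + sqrt(d))/(d + 2*sqrt(86)))
(-4255576 - 1500106)*(-3595997 + G(-702)) = (-4255576 - 1500106)*(-3595997 + (-702 + sqrt(-702))/(-702 + 2*sqrt(86))) = -5755682*(-3595997 + (-702 + 3*I*sqrt(78))/(-702 + 2*sqrt(86))) = 20697415204954 - 5755682*(-702 + 3*I*sqrt(78))/(-702 + 2*sqrt(86))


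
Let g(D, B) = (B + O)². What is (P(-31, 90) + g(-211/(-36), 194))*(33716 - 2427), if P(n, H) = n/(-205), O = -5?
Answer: 229124215604/205 ≈ 1.1177e+9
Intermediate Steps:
g(D, B) = (-5 + B)² (g(D, B) = (B - 5)² = (-5 + B)²)
P(n, H) = -n/205 (P(n, H) = n*(-1/205) = -n/205)
(P(-31, 90) + g(-211/(-36), 194))*(33716 - 2427) = (-1/205*(-31) + (-5 + 194)²)*(33716 - 2427) = (31/205 + 189²)*31289 = (31/205 + 35721)*31289 = (7322836/205)*31289 = 229124215604/205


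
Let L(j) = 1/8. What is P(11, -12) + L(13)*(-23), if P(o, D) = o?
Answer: 65/8 ≈ 8.1250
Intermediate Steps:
L(j) = ⅛
P(11, -12) + L(13)*(-23) = 11 + (⅛)*(-23) = 11 - 23/8 = 65/8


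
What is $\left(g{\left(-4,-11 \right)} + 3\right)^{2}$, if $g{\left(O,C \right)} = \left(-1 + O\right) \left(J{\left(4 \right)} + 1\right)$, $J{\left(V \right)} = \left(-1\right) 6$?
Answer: $784$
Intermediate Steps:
$J{\left(V \right)} = -6$
$g{\left(O,C \right)} = 5 - 5 O$ ($g{\left(O,C \right)} = \left(-1 + O\right) \left(-6 + 1\right) = \left(-1 + O\right) \left(-5\right) = 5 - 5 O$)
$\left(g{\left(-4,-11 \right)} + 3\right)^{2} = \left(\left(5 - -20\right) + 3\right)^{2} = \left(\left(5 + 20\right) + 3\right)^{2} = \left(25 + 3\right)^{2} = 28^{2} = 784$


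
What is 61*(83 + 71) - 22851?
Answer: -13457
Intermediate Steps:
61*(83 + 71) - 22851 = 61*154 - 22851 = 9394 - 22851 = -13457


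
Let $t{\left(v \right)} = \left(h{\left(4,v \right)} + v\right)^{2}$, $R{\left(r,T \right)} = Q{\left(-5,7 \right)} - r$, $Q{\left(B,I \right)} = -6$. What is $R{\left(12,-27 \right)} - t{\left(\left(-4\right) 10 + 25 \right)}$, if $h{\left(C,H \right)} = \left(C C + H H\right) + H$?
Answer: $-44539$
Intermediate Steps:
$h{\left(C,H \right)} = H + C^{2} + H^{2}$ ($h{\left(C,H \right)} = \left(C^{2} + H^{2}\right) + H = H + C^{2} + H^{2}$)
$R{\left(r,T \right)} = -6 - r$
$t{\left(v \right)} = \left(16 + v^{2} + 2 v\right)^{2}$ ($t{\left(v \right)} = \left(\left(v + 4^{2} + v^{2}\right) + v\right)^{2} = \left(\left(v + 16 + v^{2}\right) + v\right)^{2} = \left(\left(16 + v + v^{2}\right) + v\right)^{2} = \left(16 + v^{2} + 2 v\right)^{2}$)
$R{\left(12,-27 \right)} - t{\left(\left(-4\right) 10 + 25 \right)} = \left(-6 - 12\right) - \left(16 + \left(\left(-4\right) 10 + 25\right)^{2} + 2 \left(\left(-4\right) 10 + 25\right)\right)^{2} = \left(-6 - 12\right) - \left(16 + \left(-40 + 25\right)^{2} + 2 \left(-40 + 25\right)\right)^{2} = -18 - \left(16 + \left(-15\right)^{2} + 2 \left(-15\right)\right)^{2} = -18 - \left(16 + 225 - 30\right)^{2} = -18 - 211^{2} = -18 - 44521 = -44539$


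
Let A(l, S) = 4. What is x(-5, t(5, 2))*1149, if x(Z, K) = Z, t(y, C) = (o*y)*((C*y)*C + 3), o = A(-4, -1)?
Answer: -5745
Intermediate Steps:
o = 4
t(y, C) = 4*y*(3 + y*C²) (t(y, C) = (4*y)*((C*y)*C + 3) = (4*y)*(y*C² + 3) = (4*y)*(3 + y*C²) = 4*y*(3 + y*C²))
x(-5, t(5, 2))*1149 = -5*1149 = -5745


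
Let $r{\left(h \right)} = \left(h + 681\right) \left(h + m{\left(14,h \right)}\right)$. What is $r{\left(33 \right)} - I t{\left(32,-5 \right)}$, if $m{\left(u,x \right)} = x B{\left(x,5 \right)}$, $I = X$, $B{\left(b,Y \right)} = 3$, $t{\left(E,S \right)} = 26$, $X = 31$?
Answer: $93442$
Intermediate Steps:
$I = 31$
$m{\left(u,x \right)} = 3 x$ ($m{\left(u,x \right)} = x 3 = 3 x$)
$r{\left(h \right)} = 4 h \left(681 + h\right)$ ($r{\left(h \right)} = \left(h + 681\right) \left(h + 3 h\right) = \left(681 + h\right) 4 h = 4 h \left(681 + h\right)$)
$r{\left(33 \right)} - I t{\left(32,-5 \right)} = 4 \cdot 33 \left(681 + 33\right) - 31 \cdot 26 = 4 \cdot 33 \cdot 714 - 806 = 94248 - 806 = 93442$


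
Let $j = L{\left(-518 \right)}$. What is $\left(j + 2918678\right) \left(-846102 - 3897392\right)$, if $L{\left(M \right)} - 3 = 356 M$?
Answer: $-12970007569862$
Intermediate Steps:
$L{\left(M \right)} = 3 + 356 M$
$j = -184405$ ($j = 3 + 356 \left(-518\right) = 3 - 184408 = -184405$)
$\left(j + 2918678\right) \left(-846102 - 3897392\right) = \left(-184405 + 2918678\right) \left(-846102 - 3897392\right) = 2734273 \left(-4743494\right) = -12970007569862$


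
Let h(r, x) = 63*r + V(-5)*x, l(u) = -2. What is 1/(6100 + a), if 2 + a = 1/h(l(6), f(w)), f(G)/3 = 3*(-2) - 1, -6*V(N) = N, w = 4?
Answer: 287/1750124 ≈ 0.00016399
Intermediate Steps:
V(N) = -N/6
f(G) = -21 (f(G) = 3*(3*(-2) - 1) = 3*(-6 - 1) = 3*(-7) = -21)
h(r, x) = 63*r + 5*x/6 (h(r, x) = 63*r + (-⅙*(-5))*x = 63*r + 5*x/6)
a = -576/287 (a = -2 + 1/(63*(-2) + (⅚)*(-21)) = -2 + 1/(-126 - 35/2) = -2 + 1/(-287/2) = -2 - 2/287 = -576/287 ≈ -2.0070)
1/(6100 + a) = 1/(6100 - 576/287) = 1/(1750124/287) = 287/1750124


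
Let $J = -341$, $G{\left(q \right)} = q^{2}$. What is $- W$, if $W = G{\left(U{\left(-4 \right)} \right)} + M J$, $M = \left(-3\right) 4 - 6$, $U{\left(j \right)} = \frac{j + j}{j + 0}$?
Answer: $-6142$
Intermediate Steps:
$U{\left(j \right)} = 2$ ($U{\left(j \right)} = \frac{2 j}{j} = 2$)
$M = -18$ ($M = -12 - 6 = -18$)
$W = 6142$ ($W = 2^{2} - -6138 = 4 + 6138 = 6142$)
$- W = \left(-1\right) 6142 = -6142$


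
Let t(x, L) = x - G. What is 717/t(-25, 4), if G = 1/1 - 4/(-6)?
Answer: -2151/80 ≈ -26.888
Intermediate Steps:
G = 5/3 (G = 1*1 - 4*(-⅙) = 1 + ⅔ = 5/3 ≈ 1.6667)
t(x, L) = -5/3 + x (t(x, L) = x - 1*5/3 = x - 5/3 = -5/3 + x)
717/t(-25, 4) = 717/(-5/3 - 25) = 717/(-80/3) = 717*(-3/80) = -2151/80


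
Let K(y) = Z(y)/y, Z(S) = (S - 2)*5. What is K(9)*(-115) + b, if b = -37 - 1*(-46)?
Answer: -3944/9 ≈ -438.22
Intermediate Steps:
Z(S) = -10 + 5*S (Z(S) = (-2 + S)*5 = -10 + 5*S)
K(y) = (-10 + 5*y)/y
b = 9 (b = -37 + 46 = 9)
K(9)*(-115) + b = (5 - 10/9)*(-115) + 9 = (35/9)*(-115) + 9 = -4025/9 + 9 = -3944/9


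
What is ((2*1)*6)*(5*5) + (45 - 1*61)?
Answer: 284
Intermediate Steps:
((2*1)*6)*(5*5) + (45 - 1*61) = (2*6)*25 + (45 - 61) = 12*25 - 16 = 300 - 16 = 284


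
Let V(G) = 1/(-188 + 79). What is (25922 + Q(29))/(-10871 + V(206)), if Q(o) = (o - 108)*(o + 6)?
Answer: -280457/131660 ≈ -2.1302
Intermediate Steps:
Q(o) = (-108 + o)*(6 + o)
V(G) = -1/109 (V(G) = 1/(-109) = -1/109)
(25922 + Q(29))/(-10871 + V(206)) = (25922 + (-648 + 29² - 102*29))/(-10871 - 1/109) = (25922 + (-648 + 841 - 2958))/(-1184940/109) = (25922 - 2765)*(-109/1184940) = 23157*(-109/1184940) = -280457/131660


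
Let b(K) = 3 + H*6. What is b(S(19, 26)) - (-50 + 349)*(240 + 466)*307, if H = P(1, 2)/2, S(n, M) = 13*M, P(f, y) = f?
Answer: -64805852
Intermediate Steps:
H = 1/2 ≈ 0.50000
b(K) = 6 (b(K) = 3 + (1/2)*6 = 3 + 3 = 6)
b(S(19, 26)) - (-50 + 349)*(240 + 466)*307 = 6 - (-50 + 349)*(240 + 466)*307 = 6 - 299*706*307 = 6 - 211094*307 = 6 - 1*64805858 = 6 - 64805858 = -64805852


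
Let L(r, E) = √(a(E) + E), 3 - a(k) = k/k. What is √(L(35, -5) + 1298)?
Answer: √(1298 + I*√3) ≈ 36.028 + 0.024*I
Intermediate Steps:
a(k) = 2 (a(k) = 3 - k/k = 3 - 1*1 = 3 - 1 = 2)
L(r, E) = √(2 + E)
√(L(35, -5) + 1298) = √(√(2 - 5) + 1298) = √(√(-3) + 1298) = √(I*√3 + 1298) = √(1298 + I*√3)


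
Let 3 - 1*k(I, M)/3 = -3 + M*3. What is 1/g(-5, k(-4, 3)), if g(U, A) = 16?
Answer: 1/16 ≈ 0.062500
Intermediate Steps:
k(I, M) = 18 - 9*M (k(I, M) = 9 - 3*(-3 + M*3) = 9 - 3*(-3 + 3*M) = 9 + (9 - 9*M) = 18 - 9*M)
1/g(-5, k(-4, 3)) = 1/16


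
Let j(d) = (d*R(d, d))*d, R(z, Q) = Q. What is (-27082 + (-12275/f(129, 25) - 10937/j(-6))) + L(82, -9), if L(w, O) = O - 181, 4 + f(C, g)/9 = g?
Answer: -41256905/1512 ≈ -27286.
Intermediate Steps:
f(C, g) = -36 + 9*g
L(w, O) = -181 + O
j(d) = d³ (j(d) = (d*d)*d = d²*d = d³)
(-27082 + (-12275/f(129, 25) - 10937/j(-6))) + L(82, -9) = (-27082 + (-12275/(-36 + 9*25) - 10937/((-6)³))) + (-181 - 9) = (-27082 + (-12275/(-36 + 225) - 10937/(-216))) - 190 = (-27082 + (-12275/189 - 10937*(-1/216))) - 190 = (-27082 + (-12275*1/189 + 10937/216)) - 190 = (-27082 + (-12275/189 + 10937/216)) - 190 = (-27082 - 21641/1512) - 190 = -40969625/1512 - 190 = -41256905/1512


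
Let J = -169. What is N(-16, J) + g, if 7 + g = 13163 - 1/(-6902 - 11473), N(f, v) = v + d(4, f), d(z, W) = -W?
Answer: 238930126/18375 ≈ 13003.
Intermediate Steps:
N(f, v) = v - f
g = 241741501/18375 (g = -7 + (13163 - 1/(-6902 - 11473)) = -7 + (13163 - 1/(-18375)) = -7 + (13163 - 1*(-1/18375)) = -7 + (13163 + 1/18375) = -7 + 241870126/18375 = 241741501/18375 ≈ 13156.)
N(-16, J) + g = (-169 - 1*(-16)) + 241741501/18375 = (-169 + 16) + 241741501/18375 = -153 + 241741501/18375 = 238930126/18375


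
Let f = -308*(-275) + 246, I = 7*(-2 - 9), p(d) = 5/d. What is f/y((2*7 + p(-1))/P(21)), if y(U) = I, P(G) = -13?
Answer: -84946/77 ≈ -1103.2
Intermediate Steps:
I = -77 (I = 7*(-11) = -77)
f = 84946 (f = 84700 + 246 = 84946)
y(U) = -77
f/y((2*7 + p(-1))/P(21)) = 84946/(-77) = 84946*(-1/77) = -84946/77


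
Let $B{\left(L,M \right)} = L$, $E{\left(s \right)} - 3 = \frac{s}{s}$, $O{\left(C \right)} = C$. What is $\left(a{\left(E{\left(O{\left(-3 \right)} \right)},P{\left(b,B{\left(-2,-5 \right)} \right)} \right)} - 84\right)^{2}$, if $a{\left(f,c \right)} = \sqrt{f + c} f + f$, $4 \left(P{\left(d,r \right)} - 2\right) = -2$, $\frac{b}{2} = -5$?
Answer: $6488 - 320 \sqrt{22} \approx 4987.1$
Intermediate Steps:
$b = -10$ ($b = 2 \left(-5\right) = -10$)
$E{\left(s \right)} = 4$ ($E{\left(s \right)} = 3 + \frac{s}{s} = 3 + 1 = 4$)
$P{\left(d,r \right)} = \frac{3}{2}$ ($P{\left(d,r \right)} = 2 + \frac{1}{4} \left(-2\right) = 2 - \frac{1}{2} = \frac{3}{2}$)
$a{\left(f,c \right)} = f + f \sqrt{c + f}$ ($a{\left(f,c \right)} = \sqrt{c + f} f + f = f \sqrt{c + f} + f = f + f \sqrt{c + f}$)
$\left(a{\left(E{\left(O{\left(-3 \right)} \right)},P{\left(b,B{\left(-2,-5 \right)} \right)} \right)} - 84\right)^{2} = \left(4 \left(1 + \sqrt{\frac{3}{2} + 4}\right) - 84\right)^{2} = \left(4 \left(1 + \sqrt{\frac{11}{2}}\right) - 84\right)^{2} = \left(4 \left(1 + \frac{\sqrt{22}}{2}\right) - 84\right)^{2} = \left(\left(4 + 2 \sqrt{22}\right) - 84\right)^{2} = \left(-80 + 2 \sqrt{22}\right)^{2}$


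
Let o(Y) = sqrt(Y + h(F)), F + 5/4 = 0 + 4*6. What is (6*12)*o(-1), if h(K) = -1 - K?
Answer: 108*I*sqrt(11) ≈ 358.2*I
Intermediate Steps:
F = 91/4 (F = -5/4 + (0 + 4*6) = -5/4 + (0 + 24) = -5/4 + 24 = 91/4 ≈ 22.750)
o(Y) = sqrt(-95/4 + Y) (o(Y) = sqrt(Y + (-1 - 1*91/4)) = sqrt(Y + (-1 - 91/4)) = sqrt(Y - 95/4) = sqrt(-95/4 + Y))
(6*12)*o(-1) = (6*12)*(sqrt(-95 + 4*(-1))/2) = 72*(sqrt(-95 - 4)/2) = 72*(sqrt(-99)/2) = 72*((3*I*sqrt(11))/2) = 72*(3*I*sqrt(11)/2) = 108*I*sqrt(11)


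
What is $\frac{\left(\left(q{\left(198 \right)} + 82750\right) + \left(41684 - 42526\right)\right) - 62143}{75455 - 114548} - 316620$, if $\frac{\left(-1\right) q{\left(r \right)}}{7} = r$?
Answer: $- \frac{12377644039}{39093} \approx -3.1662 \cdot 10^{5}$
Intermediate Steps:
$q{\left(r \right)} = - 7 r$
$\frac{\left(\left(q{\left(198 \right)} + 82750\right) + \left(41684 - 42526\right)\right) - 62143}{75455 - 114548} - 316620 = \frac{\left(\left(\left(-7\right) 198 + 82750\right) + \left(41684 - 42526\right)\right) - 62143}{75455 - 114548} - 316620 = \frac{\left(\left(-1386 + 82750\right) + \left(41684 - 42526\right)\right) - 62143}{-39093} - 316620 = \left(\left(81364 - 842\right) - 62143\right) \left(- \frac{1}{39093}\right) - 316620 = \left(80522 - 62143\right) \left(- \frac{1}{39093}\right) - 316620 = 18379 \left(- \frac{1}{39093}\right) - 316620 = - \frac{18379}{39093} - 316620 = - \frac{12377644039}{39093}$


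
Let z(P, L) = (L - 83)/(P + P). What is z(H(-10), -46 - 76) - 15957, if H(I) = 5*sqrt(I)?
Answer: -15957 + 41*I*sqrt(10)/20 ≈ -15957.0 + 6.4827*I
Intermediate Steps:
z(P, L) = (-83 + L)/(2*P) (z(P, L) = (-83 + L)/((2*P)) = (-83 + L)*(1/(2*P)) = (-83 + L)/(2*P))
z(H(-10), -46 - 76) - 15957 = (-83 + (-46 - 76))/(2*((5*sqrt(-10)))) - 15957 = (-83 - 122)/(2*((5*(I*sqrt(10))))) - 15957 = (1/2)*(-205)/(5*I*sqrt(10)) - 15957 = (1/2)*(-I*sqrt(10)/50)*(-205) - 15957 = 41*I*sqrt(10)/20 - 15957 = -15957 + 41*I*sqrt(10)/20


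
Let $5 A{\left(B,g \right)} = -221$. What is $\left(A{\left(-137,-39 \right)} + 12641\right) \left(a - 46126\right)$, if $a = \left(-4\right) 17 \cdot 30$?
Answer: $- \frac{3033687344}{5} \approx -6.0674 \cdot 10^{8}$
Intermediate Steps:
$A{\left(B,g \right)} = - \frac{221}{5}$ ($A{\left(B,g \right)} = \frac{1}{5} \left(-221\right) = - \frac{221}{5}$)
$a = -2040$ ($a = \left(-68\right) 30 = -2040$)
$\left(A{\left(-137,-39 \right)} + 12641\right) \left(a - 46126\right) = \left(- \frac{221}{5} + 12641\right) \left(-2040 - 46126\right) = \frac{62984}{5} \left(-48166\right) = - \frac{3033687344}{5}$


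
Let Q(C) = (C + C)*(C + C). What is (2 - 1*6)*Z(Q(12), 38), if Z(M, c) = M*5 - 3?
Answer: -11508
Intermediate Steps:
Q(C) = 4*C² (Q(C) = (2*C)*(2*C) = 4*C²)
Z(M, c) = -3 + 5*M (Z(M, c) = 5*M - 3 = -3 + 5*M)
(2 - 1*6)*Z(Q(12), 38) = (2 - 1*6)*(-3 + 5*(4*12²)) = (2 - 6)*(-3 + 5*(4*144)) = -4*(-3 + 5*576) = -4*(-3 + 2880) = -4*2877 = -11508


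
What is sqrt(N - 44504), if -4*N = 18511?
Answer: I*sqrt(196527)/2 ≈ 221.66*I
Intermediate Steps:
N = -18511/4 (N = -1/4*18511 = -18511/4 ≈ -4627.8)
sqrt(N - 44504) = sqrt(-18511/4 - 44504) = sqrt(-196527/4) = I*sqrt(196527)/2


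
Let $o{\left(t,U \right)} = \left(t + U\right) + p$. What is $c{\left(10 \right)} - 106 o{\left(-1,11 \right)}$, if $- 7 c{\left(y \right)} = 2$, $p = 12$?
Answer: $- \frac{16326}{7} \approx -2332.3$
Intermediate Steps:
$o{\left(t,U \right)} = 12 + U + t$ ($o{\left(t,U \right)} = \left(t + U\right) + 12 = \left(U + t\right) + 12 = 12 + U + t$)
$c{\left(y \right)} = - \frac{2}{7}$ ($c{\left(y \right)} = \left(- \frac{1}{7}\right) 2 = - \frac{2}{7}$)
$c{\left(10 \right)} - 106 o{\left(-1,11 \right)} = - \frac{2}{7} - 106 \left(12 + 11 - 1\right) = - \frac{2}{7} - 2332 = - \frac{16326}{7}$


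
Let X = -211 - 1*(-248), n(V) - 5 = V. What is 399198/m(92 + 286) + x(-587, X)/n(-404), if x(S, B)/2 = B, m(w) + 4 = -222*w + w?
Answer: -82731055/16666629 ≈ -4.9639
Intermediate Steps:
n(V) = 5 + V
X = 37 (X = -211 + 248 = 37)
m(w) = -4 - 221*w (m(w) = -4 + (-222*w + w) = -4 - 221*w)
x(S, B) = 2*B
399198/m(92 + 286) + x(-587, X)/n(-404) = 399198/(-4 - 221*(92 + 286)) + (2*37)/(5 - 404) = 399198/(-4 - 221*378) + 74/(-399) = 399198/(-4 - 83538) + 74*(-1/399) = 399198/(-83542) - 74/399 = 399198*(-1/83542) - 74/399 = -199599/41771 - 74/399 = -82731055/16666629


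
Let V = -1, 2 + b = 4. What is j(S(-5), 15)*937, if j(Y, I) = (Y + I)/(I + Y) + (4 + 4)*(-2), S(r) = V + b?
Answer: -14055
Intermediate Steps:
b = 2 (b = -2 + 4 = 2)
S(r) = 1 (S(r) = -1 + 2 = 1)
j(Y, I) = -15 (j(Y, I) = (I + Y)/(I + Y) + 8*(-2) = 1 - 16 = -15)
j(S(-5), 15)*937 = -15*937 = -14055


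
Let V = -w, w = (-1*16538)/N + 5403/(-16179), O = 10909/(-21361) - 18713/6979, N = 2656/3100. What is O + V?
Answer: 5151522295959740629/266921331337444 ≈ 19300.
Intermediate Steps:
N = 664/775 (N = 2656*(1/3100) = 664/775 ≈ 0.85677)
O = -475862304/149078419 (O = 10909*(-1/21361) - 18713*1/6979 = -10909/21361 - 18713/6979 = -475862304/149078419 ≈ -3.1920)
w = -34561503607/1790476 (w = (-1*16538)/(664/775) + 5403/(-16179) = -16538*775/664 + 5403*(-1/16179) = -6408475/332 - 1801/5393 = -34561503607/1790476 ≈ -19303.)
V = 34561503607/1790476 (V = -1*(-34561503607/1790476) = 34561503607/1790476 ≈ 19303.)
O + V = -475862304/149078419 + 34561503607/1790476 = 5151522295959740629/266921331337444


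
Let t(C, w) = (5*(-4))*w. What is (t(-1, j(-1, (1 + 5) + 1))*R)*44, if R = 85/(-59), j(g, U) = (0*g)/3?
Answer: 0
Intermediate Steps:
j(g, U) = 0 (j(g, U) = 0*(⅓) = 0)
t(C, w) = -20*w
R = -85/59 (R = 85*(-1/59) = -85/59 ≈ -1.4407)
(t(-1, j(-1, (1 + 5) + 1))*R)*44 = (-20*0*(-85/59))*44 = (0*(-85/59))*44 = 0*44 = 0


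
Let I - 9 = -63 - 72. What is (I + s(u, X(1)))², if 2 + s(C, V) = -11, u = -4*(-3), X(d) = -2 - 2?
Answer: 19321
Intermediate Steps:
X(d) = -4
I = -126 (I = 9 + (-63 - 72) = 9 - 135 = -126)
u = 12
s(C, V) = -13 (s(C, V) = -2 - 11 = -13)
(I + s(u, X(1)))² = (-126 - 13)² = (-139)² = 19321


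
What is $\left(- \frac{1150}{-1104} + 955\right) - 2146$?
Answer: $- \frac{28559}{24} \approx -1190.0$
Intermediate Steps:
$\left(- \frac{1150}{-1104} + 955\right) - 2146 = \left(\left(-1150\right) \left(- \frac{1}{1104}\right) + 955\right) - 2146 = \left(\frac{25}{24} + 955\right) - 2146 = \frac{22945}{24} - 2146 = - \frac{28559}{24}$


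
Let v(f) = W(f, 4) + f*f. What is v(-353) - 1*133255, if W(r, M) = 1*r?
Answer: -8999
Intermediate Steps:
W(r, M) = r
v(f) = f + f² (v(f) = f + f*f = f + f²)
v(-353) - 1*133255 = -353*(1 - 353) - 1*133255 = -353*(-352) - 133255 = 124256 - 133255 = -8999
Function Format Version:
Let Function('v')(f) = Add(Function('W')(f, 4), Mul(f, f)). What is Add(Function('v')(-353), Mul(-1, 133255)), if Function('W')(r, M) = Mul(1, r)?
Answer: -8999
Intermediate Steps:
Function('W')(r, M) = r
Function('v')(f) = Add(f, Pow(f, 2)) (Function('v')(f) = Add(f, Mul(f, f)) = Add(f, Pow(f, 2)))
Add(Function('v')(-353), Mul(-1, 133255)) = Add(Mul(-353, Add(1, -353)), Mul(-1, 133255)) = Add(Mul(-353, -352), -133255) = Add(124256, -133255) = -8999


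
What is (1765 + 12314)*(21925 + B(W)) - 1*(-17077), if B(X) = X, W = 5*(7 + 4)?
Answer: 309473497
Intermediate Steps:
W = 55 (W = 5*11 = 55)
(1765 + 12314)*(21925 + B(W)) - 1*(-17077) = (1765 + 12314)*(21925 + 55) - 1*(-17077) = 14079*21980 + 17077 = 309456420 + 17077 = 309473497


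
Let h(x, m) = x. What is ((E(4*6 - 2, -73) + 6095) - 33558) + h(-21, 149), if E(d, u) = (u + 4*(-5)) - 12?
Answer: -27589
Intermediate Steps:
E(d, u) = -32 + u (E(d, u) = (u - 20) - 12 = (-20 + u) - 12 = -32 + u)
((E(4*6 - 2, -73) + 6095) - 33558) + h(-21, 149) = (((-32 - 73) + 6095) - 33558) - 21 = ((-105 + 6095) - 33558) - 21 = (5990 - 33558) - 21 = -27568 - 21 = -27589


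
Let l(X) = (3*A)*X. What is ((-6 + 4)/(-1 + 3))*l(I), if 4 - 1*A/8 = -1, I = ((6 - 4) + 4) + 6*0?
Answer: -720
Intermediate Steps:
I = 6 (I = (2 + 4) + 0 = 6 + 0 = 6)
A = 40 (A = 32 - 8*(-1) = 32 + 8 = 40)
l(X) = 120*X (l(X) = (3*40)*X = 120*X)
((-6 + 4)/(-1 + 3))*l(I) = ((-6 + 4)/(-1 + 3))*(120*6) = -2/2*720 = -2*½*720 = -1*720 = -720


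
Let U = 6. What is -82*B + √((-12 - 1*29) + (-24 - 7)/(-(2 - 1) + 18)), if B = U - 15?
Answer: 738 + 2*I*√3094/17 ≈ 738.0 + 6.544*I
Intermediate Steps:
B = -9 (B = 6 - 15 = -9)
-82*B + √((-12 - 1*29) + (-24 - 7)/(-(2 - 1) + 18)) = -82*(-9) + √((-12 - 1*29) + (-24 - 7)/(-(2 - 1) + 18)) = 738 + √((-12 - 29) - 31/(-1*1 + 18)) = 738 + √(-41 - 31/(-1 + 18)) = 738 + √(-41 - 31/17) = 738 + √(-728/17) = 738 + 2*I*√3094/17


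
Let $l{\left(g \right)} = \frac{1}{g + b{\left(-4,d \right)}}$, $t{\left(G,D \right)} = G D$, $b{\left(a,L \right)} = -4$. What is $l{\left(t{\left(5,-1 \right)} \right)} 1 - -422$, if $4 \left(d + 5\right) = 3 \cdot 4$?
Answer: $\frac{3797}{9} \approx 421.89$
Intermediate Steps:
$d = -2$ ($d = -5 + \frac{3 \cdot 4}{4} = -5 + \frac{1}{4} \cdot 12 = -5 + 3 = -2$)
$t{\left(G,D \right)} = D G$
$l{\left(g \right)} = \frac{1}{-4 + g}$ ($l{\left(g \right)} = \frac{1}{g - 4} = \frac{1}{-4 + g}$)
$l{\left(t{\left(5,-1 \right)} \right)} 1 - -422 = \frac{1}{-4 - 5} \cdot 1 - -422 = \frac{1}{-4 - 5} \cdot 1 + 422 = \frac{1}{-9} \cdot 1 + 422 = \left(- \frac{1}{9}\right) 1 + 422 = - \frac{1}{9} + 422 = \frac{3797}{9}$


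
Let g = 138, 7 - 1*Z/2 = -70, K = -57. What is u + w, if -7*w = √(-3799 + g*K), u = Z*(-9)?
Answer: -1386 - I*√11665/7 ≈ -1386.0 - 15.429*I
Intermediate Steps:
Z = 154 (Z = 14 - 2*(-70) = 14 + 140 = 154)
u = -1386 (u = 154*(-9) = -1386)
w = -I*√11665/7 (w = -√(-3799 + 138*(-57))/7 = -√(-3799 - 7866)/7 = -I*√11665/7 ≈ -15.429*I)
u + w = -1386 - I*√11665/7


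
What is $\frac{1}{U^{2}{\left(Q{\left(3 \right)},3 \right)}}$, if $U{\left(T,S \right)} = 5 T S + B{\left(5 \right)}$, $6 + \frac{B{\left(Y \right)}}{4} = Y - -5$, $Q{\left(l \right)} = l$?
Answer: $\frac{1}{3721} \approx 0.00026874$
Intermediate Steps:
$B{\left(Y \right)} = -4 + 4 Y$ ($B{\left(Y \right)} = -24 + 4 \left(Y - -5\right) = -24 + 4 \left(Y + 5\right) = -24 + 4 \left(5 + Y\right) = -24 + \left(20 + 4 Y\right) = -4 + 4 Y$)
$U{\left(T,S \right)} = 16 + 5 S T$ ($U{\left(T,S \right)} = 5 T S + \left(-4 + 4 \cdot 5\right) = 5 S T + \left(-4 + 20\right) = 5 S T + 16 = 16 + 5 S T$)
$\frac{1}{U^{2}{\left(Q{\left(3 \right)},3 \right)}} = \frac{1}{\left(16 + 5 \cdot 3 \cdot 3\right)^{2}} = \frac{1}{\left(16 + 45\right)^{2}} = \frac{1}{61^{2}} = \frac{1}{3721}$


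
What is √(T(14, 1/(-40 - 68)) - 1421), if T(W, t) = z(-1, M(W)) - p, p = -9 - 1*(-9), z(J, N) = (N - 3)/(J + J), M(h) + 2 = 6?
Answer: I*√5686/2 ≈ 37.703*I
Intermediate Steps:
M(h) = 4 (M(h) = -2 + 6 = 4)
z(J, N) = (-3 + N)/(2*J) (z(J, N) = (-3 + N)/((2*J)) = (-3 + N)*(1/(2*J)) = (-3 + N)/(2*J))
p = 0 (p = -9 + 9 = 0)
T(W, t) = -½ (T(W, t) = (½)*(-3 + 4)/(-1) - 1*0 = (½)*(-1)*1 + 0 = -½ + 0 = -½)
√(T(14, 1/(-40 - 68)) - 1421) = √(-½ - 1421) = √(-2843/2) = I*√5686/2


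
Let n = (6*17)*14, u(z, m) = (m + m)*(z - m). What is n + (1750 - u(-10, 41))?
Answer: 7360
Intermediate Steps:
u(z, m) = 2*m*(z - m) (u(z, m) = (2*m)*(z - m) = 2*m*(z - m))
n = 1428 (n = 102*14 = 1428)
n + (1750 - u(-10, 41)) = 1428 + (1750 - 2*41*(-10 - 1*41)) = 1428 + (1750 - 2*41*(-10 - 41)) = 1428 + (1750 - 2*41*(-51)) = 1428 + (1750 - 1*(-4182)) = 1428 + (1750 + 4182) = 1428 + 5932 = 7360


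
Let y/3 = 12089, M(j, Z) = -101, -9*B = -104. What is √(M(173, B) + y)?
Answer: 13*√214 ≈ 190.17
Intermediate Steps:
B = 104/9 (B = -⅑*(-104) = 104/9 ≈ 11.556)
y = 36267 (y = 3*12089 = 36267)
√(M(173, B) + y) = √(-101 + 36267) = √36166 = 13*√214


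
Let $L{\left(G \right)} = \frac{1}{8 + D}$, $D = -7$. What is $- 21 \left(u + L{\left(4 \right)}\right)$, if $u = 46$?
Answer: $-987$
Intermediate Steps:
$L{\left(G \right)} = 1$ ($L{\left(G \right)} = \frac{1}{8 - 7} = 1^{-1} = 1$)
$- 21 \left(u + L{\left(4 \right)}\right) = - 21 \left(46 + 1\right) = \left(-21\right) 47 = -987$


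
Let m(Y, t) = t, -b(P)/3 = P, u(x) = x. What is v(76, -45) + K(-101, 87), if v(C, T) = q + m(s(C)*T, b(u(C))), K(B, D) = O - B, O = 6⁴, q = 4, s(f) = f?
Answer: 1173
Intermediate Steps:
b(P) = -3*P
O = 1296
K(B, D) = 1296 - B
v(C, T) = 4 - 3*C
v(76, -45) + K(-101, 87) = (4 - 3*76) + (1296 - 1*(-101)) = (4 - 228) + (1296 + 101) = -224 + 1397 = 1173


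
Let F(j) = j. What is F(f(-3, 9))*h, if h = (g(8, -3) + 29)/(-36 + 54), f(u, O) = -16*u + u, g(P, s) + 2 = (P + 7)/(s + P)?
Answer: 75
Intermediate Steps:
g(P, s) = -2 + (7 + P)/(P + s) (g(P, s) = -2 + (P + 7)/(s + P) = -2 + (7 + P)/(P + s))
f(u, O) = -15*u
h = 5/3 (h = ((7 - 1*8 - 2*(-3))/(8 - 3) + 29)/(-36 + 54) = ((7 - 8 + 6)/5 + 29)/18 = ((1/5)*5 + 29)*(1/18) = (1 + 29)*(1/18) = 30*(1/18) = 5/3 ≈ 1.6667)
F(f(-3, 9))*h = -15*(-3)*(5/3) = 45*(5/3) = 75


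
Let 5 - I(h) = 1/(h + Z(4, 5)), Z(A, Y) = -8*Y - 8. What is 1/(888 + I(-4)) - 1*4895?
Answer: -227309063/46437 ≈ -4895.0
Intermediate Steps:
Z(A, Y) = -8 - 8*Y
I(h) = 5 - 1/(-48 + h) (I(h) = 5 - 1/(h + (-8 - 8*5)) = 5 - 1/(h + (-8 - 40)) = 5 - 1/(h - 48) = 5 - 1/(-48 + h))
1/(888 + I(-4)) - 1*4895 = 1/(888 + (-241 + 5*(-4))/(-48 - 4)) - 1*4895 = 1/(888 + (-241 - 20)/(-52)) - 4895 = 1/(888 - 1/52*(-261)) - 4895 = 1/(888 + 261/52) - 4895 = 1/(46437/52) - 4895 = 52/46437 - 4895 = -227309063/46437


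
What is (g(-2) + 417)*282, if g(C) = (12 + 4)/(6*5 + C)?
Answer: 824286/7 ≈ 1.1776e+5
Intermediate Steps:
g(C) = 16/(30 + C)
(g(-2) + 417)*282 = (16/(30 - 2) + 417)*282 = (16/28 + 417)*282 = (16*(1/28) + 417)*282 = (4/7 + 417)*282 = (2923/7)*282 = 824286/7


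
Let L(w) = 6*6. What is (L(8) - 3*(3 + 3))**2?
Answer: 324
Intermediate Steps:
L(w) = 36
(L(8) - 3*(3 + 3))**2 = (36 - 3*(3 + 3))**2 = (36 - 3*6)**2 = (36 - 18)**2 = 18**2 = 324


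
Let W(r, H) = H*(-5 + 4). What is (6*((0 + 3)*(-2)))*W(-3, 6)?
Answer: 216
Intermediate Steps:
W(r, H) = -H (W(r, H) = H*(-1) = -H)
(6*((0 + 3)*(-2)))*W(-3, 6) = (6*((0 + 3)*(-2)))*(-1*6) = (6*(3*(-2)))*(-6) = (6*(-6))*(-6) = -36*(-6) = 216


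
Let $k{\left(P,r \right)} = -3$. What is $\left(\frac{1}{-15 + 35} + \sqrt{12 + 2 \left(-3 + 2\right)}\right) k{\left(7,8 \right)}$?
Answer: $- \frac{3}{20} - 3 \sqrt{10} \approx -9.6368$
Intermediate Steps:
$\left(\frac{1}{-15 + 35} + \sqrt{12 + 2 \left(-3 + 2\right)}\right) k{\left(7,8 \right)} = \left(\frac{1}{-15 + 35} + \sqrt{12 + 2 \left(-3 + 2\right)}\right) \left(-3\right) = \left(\frac{1}{20} + \sqrt{12 + 2 \left(-1\right)}\right) \left(-3\right) = \left(\frac{1}{20} + \sqrt{12 - 2}\right) \left(-3\right) = \left(\frac{1}{20} + \sqrt{10}\right) \left(-3\right) = - \frac{3}{20} - 3 \sqrt{10}$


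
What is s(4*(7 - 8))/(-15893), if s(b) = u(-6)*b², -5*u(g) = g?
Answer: -96/79465 ≈ -0.0012081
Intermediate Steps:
u(g) = -g/5
s(b) = 6*b²/5 (s(b) = (-⅕*(-6))*b² = 6*b²/5)
s(4*(7 - 8))/(-15893) = (6*(4*(7 - 8))²/5)/(-15893) = (6*(4*(-1))²/5)*(-1/15893) = ((6/5)*(-4)²)*(-1/15893) = ((6/5)*16)*(-1/15893) = (96/5)*(-1/15893) = -96/79465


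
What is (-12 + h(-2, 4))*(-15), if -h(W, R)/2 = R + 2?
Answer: 360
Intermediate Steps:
h(W, R) = -4 - 2*R (h(W, R) = -2*(R + 2) = -2*(2 + R) = -4 - 2*R)
(-12 + h(-2, 4))*(-15) = (-12 + (-4 - 2*4))*(-15) = (-12 + (-4 - 8))*(-15) = (-12 - 12)*(-15) = -24*(-15) = 360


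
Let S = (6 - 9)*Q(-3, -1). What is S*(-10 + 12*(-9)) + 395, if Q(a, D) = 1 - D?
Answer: 1103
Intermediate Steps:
S = -6 (S = (6 - 9)*(1 - 1*(-1)) = -3*(1 + 1) = -3*2 = -6)
S*(-10 + 12*(-9)) + 395 = -6*(-10 + 12*(-9)) + 395 = -6*(-10 - 108) + 395 = -6*(-118) + 395 = 708 + 395 = 1103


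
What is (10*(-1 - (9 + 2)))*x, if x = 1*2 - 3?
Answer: 120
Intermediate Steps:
x = -1 (x = 2 - 3 = -1)
(10*(-1 - (9 + 2)))*x = (10*(-1 - (9 + 2)))*(-1) = (10*(-1 - 1*11))*(-1) = (10*(-1 - 11))*(-1) = (10*(-12))*(-1) = -120*(-1) = 120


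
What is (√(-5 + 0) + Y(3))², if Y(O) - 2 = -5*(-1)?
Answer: (7 + I*√5)² ≈ 44.0 + 31.305*I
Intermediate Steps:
Y(O) = 7 (Y(O) = 2 - 5*(-1) = 2 + 5 = 7)
(√(-5 + 0) + Y(3))² = (√(-5 + 0) + 7)² = (√(-5) + 7)² = (I*√5 + 7)² = (7 + I*√5)²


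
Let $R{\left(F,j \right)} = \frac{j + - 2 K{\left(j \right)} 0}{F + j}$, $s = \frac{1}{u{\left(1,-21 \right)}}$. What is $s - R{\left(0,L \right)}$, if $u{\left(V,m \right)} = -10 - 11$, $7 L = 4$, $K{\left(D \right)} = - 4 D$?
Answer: $- \frac{22}{21} \approx -1.0476$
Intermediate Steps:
$L = \frac{4}{7}$ ($L = \frac{1}{7} \cdot 4 = \frac{4}{7} \approx 0.57143$)
$u{\left(V,m \right)} = -21$ ($u{\left(V,m \right)} = -10 - 11 = -21$)
$s = - \frac{1}{21}$ ($s = \frac{1}{-21} = - \frac{1}{21} \approx -0.047619$)
$R{\left(F,j \right)} = \frac{j}{F + j}$ ($R{\left(F,j \right)} = \frac{j + - 2 \left(- 4 j\right) 0}{F + j} = \frac{j + 8 j 0}{F + j} = \frac{j + 0}{F + j} = \frac{j}{F + j}$)
$s - R{\left(0,L \right)} = - \frac{1}{21} - \frac{4}{7 \left(0 + \frac{4}{7}\right)} = - \frac{1}{21} - \frac{4}{7 \cdot \frac{4}{7}} = - \frac{1}{21} - \frac{4}{7} \cdot \frac{7}{4} = - \frac{1}{21} - 1 = - \frac{22}{21}$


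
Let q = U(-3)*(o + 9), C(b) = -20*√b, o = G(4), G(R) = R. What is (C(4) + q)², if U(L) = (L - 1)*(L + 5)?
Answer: 20736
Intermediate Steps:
U(L) = (-1 + L)*(5 + L)
o = 4
q = -104 (q = (-5 + (-3)² + 4*(-3))*(4 + 9) = (-5 + 9 - 12)*13 = -8*13 = -104)
(C(4) + q)² = (-20*√4 - 104)² = (-20*2 - 104)² = (-40 - 104)² = (-144)² = 20736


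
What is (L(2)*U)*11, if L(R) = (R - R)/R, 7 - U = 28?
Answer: 0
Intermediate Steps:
U = -21 (U = 7 - 1*28 = 7 - 28 = -21)
L(R) = 0 (L(R) = 0/R = 0)
(L(2)*U)*11 = (0*(-21))*11 = 0*11 = 0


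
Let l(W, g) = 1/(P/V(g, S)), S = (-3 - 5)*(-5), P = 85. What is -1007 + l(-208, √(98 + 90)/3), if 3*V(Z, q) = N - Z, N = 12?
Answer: -85591/85 - 2*√47/765 ≈ -1007.0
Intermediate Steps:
S = 40 (S = -8*(-5) = 40)
V(Z, q) = 4 - Z/3 (V(Z, q) = (12 - Z)/3 = 4 - Z/3)
l(W, g) = 4/85 - g/255 (l(W, g) = 1/(85/(4 - g/3)) = 4/85 - g/255)
-1007 + l(-208, √(98 + 90)/3) = -1007 + (4/85 - √(98 + 90)/(255*3)) = -1007 + (4/85 - √188/(255*3)) = -1007 + (4/85 - 2*√47/(255*3)) = -1007 + (4/85 - 2*√47/765) = -85591/85 - 2*√47/765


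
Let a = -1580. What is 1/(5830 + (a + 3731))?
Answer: 1/7981 ≈ 0.00012530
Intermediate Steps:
1/(5830 + (a + 3731)) = 1/(5830 + (-1580 + 3731)) = 1/(5830 + 2151) = 1/7981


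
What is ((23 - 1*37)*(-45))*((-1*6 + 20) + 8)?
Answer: 13860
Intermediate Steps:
((23 - 1*37)*(-45))*((-1*6 + 20) + 8) = ((23 - 37)*(-45))*((-6 + 20) + 8) = (-14*(-45))*(14 + 8) = 630*22 = 13860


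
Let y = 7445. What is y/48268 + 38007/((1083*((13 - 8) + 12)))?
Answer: 657197257/296220716 ≈ 2.2186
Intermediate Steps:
y/48268 + 38007/((1083*((13 - 8) + 12))) = 7445/48268 + 38007/((1083*((13 - 8) + 12))) = 7445*(1/48268) + 38007/((1083*(5 + 12))) = 7445/48268 + 38007/((1083*17)) = 7445/48268 + 38007/18411 = 7445/48268 + 38007*(1/18411) = 7445/48268 + 12669/6137 = 657197257/296220716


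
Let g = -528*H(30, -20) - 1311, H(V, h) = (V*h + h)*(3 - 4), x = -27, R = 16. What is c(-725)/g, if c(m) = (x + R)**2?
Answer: -121/328671 ≈ -0.00036815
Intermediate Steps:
H(V, h) = -h - V*h (H(V, h) = (h + V*h)*(-1) = -h - V*h)
g = -328671 (g = -(-528)*(-20)*(1 + 30) - 1311 = -(-528)*(-20)*31 - 1311 = -528*620 - 1311 = -327360 - 1311 = -328671)
c(m) = 121 (c(m) = (-27 + 16)**2 = (-11)**2 = 121)
c(-725)/g = 121/(-328671) = 121*(-1/328671) = -121/328671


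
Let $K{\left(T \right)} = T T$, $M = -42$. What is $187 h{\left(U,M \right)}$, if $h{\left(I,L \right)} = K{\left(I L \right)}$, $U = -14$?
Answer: $64654128$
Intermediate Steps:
$K{\left(T \right)} = T^{2}$
$h{\left(I,L \right)} = I^{2} L^{2}$ ($h{\left(I,L \right)} = \left(I L\right)^{2} = I^{2} L^{2}$)
$187 h{\left(U,M \right)} = 187 \left(-14\right)^{2} \left(-42\right)^{2} = 187 \cdot 196 \cdot 1764 = 187 \cdot 345744 = 64654128$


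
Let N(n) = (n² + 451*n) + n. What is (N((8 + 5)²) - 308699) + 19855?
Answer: -183895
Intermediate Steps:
N(n) = n² + 452*n
(N((8 + 5)²) - 308699) + 19855 = ((8 + 5)²*(452 + (8 + 5)²) - 308699) + 19855 = (13²*(452 + 13²) - 308699) + 19855 = (169*(452 + 169) - 308699) + 19855 = (169*621 - 308699) + 19855 = (104949 - 308699) + 19855 = -203750 + 19855 = -183895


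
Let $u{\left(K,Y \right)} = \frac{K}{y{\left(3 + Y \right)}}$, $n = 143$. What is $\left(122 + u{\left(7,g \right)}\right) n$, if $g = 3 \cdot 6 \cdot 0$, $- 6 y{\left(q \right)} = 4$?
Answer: $\frac{31889}{2} \approx 15945.0$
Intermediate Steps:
$y{\left(q \right)} = - \frac{2}{3}$ ($y{\left(q \right)} = \left(- \frac{1}{6}\right) 4 = - \frac{2}{3}$)
$g = 0$ ($g = 18 \cdot 0 = 0$)
$u{\left(K,Y \right)} = - \frac{3 K}{2}$ ($u{\left(K,Y \right)} = \frac{K}{- \frac{2}{3}} = K \left(- \frac{3}{2}\right) = - \frac{3 K}{2}$)
$\left(122 + u{\left(7,g \right)}\right) n = \left(122 - \frac{21}{2}\right) 143 = \frac{223}{2} \cdot 143 = \frac{31889}{2}$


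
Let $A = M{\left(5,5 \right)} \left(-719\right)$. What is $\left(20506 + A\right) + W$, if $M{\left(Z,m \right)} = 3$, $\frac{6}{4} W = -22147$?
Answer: $\frac{10753}{3} \approx 3584.3$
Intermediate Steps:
$W = - \frac{44294}{3}$ ($W = \frac{2}{3} \left(-22147\right) = - \frac{44294}{3} \approx -14765.0$)
$A = -2157$ ($A = 3 \left(-719\right) = -2157$)
$\left(20506 + A\right) + W = \left(20506 - 2157\right) - \frac{44294}{3} = 18349 - \frac{44294}{3} = \frac{10753}{3}$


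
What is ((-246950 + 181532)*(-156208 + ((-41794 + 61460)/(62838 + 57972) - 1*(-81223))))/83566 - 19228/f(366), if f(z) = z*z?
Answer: 1653839922332776229/28174319309745 ≈ 58700.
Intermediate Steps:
f(z) = z²
((-246950 + 181532)*(-156208 + ((-41794 + 61460)/(62838 + 57972) - 1*(-81223))))/83566 - 19228/f(366) = ((-246950 + 181532)*(-156208 + ((-41794 + 61460)/(62838 + 57972) - 1*(-81223))))/83566 - 19228/(366²) = -65418*(-156208 + (19666/120810 + 81223))*(1/83566) - 19228/133956 = -65418*(-156208 + (19666*(1/120810) + 81223))*(1/83566) - 19228*1/133956 = -65418*(-156208 + (9833/60405 + 81223))*(1/83566) - 4807/33489 = -65418*(-156208 + 4906285148/60405)*(1/83566) - 4807/33489 = -65418*(-4529459092/60405)*(1/83566) - 4807/33489 = (98769384960152/20135)*(1/83566) - 4807/33489 = 49384692480076/841300705 - 4807/33489 = 1653839922332776229/28174319309745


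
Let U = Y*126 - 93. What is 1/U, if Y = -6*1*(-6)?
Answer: 1/4443 ≈ 0.00022507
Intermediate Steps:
Y = 36 (Y = -6*(-6) = 36)
U = 4443 (U = 36*126 - 93 = 4536 - 93 = 4443)
1/U = 1/4443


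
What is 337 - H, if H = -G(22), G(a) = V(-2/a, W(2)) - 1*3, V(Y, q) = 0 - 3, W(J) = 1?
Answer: 331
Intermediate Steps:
V(Y, q) = -3
G(a) = -6 (G(a) = -3 - 1*3 = -3 - 3 = -6)
H = 6 (H = -1*(-6) = 6)
337 - H = 337 - 1*6 = 337 - 6 = 331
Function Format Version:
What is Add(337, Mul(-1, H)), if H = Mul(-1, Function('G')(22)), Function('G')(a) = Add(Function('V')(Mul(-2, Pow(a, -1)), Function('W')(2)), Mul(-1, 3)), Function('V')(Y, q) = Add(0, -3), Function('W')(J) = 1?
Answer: 331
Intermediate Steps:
Function('V')(Y, q) = -3
Function('G')(a) = -6 (Function('G')(a) = Add(-3, Mul(-1, 3)) = Add(-3, -3) = -6)
H = 6 (H = Mul(-1, -6) = 6)
Add(337, Mul(-1, H)) = Add(337, Mul(-1, 6)) = Add(337, -6) = 331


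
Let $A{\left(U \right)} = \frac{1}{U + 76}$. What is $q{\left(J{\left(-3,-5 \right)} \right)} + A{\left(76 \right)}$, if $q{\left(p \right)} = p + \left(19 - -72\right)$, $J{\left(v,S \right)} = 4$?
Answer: $\frac{14441}{152} \approx 95.007$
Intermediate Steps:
$q{\left(p \right)} = 91 + p$ ($q{\left(p \right)} = p + \left(19 + 72\right) = p + 91 = 91 + p$)
$A{\left(U \right)} = \frac{1}{76 + U}$
$q{\left(J{\left(-3,-5 \right)} \right)} + A{\left(76 \right)} = \left(91 + 4\right) + \frac{1}{76 + 76} = 95 + \frac{1}{152} = \frac{14441}{152}$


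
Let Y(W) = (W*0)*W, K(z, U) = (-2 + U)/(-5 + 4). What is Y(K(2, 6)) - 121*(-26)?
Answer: 3146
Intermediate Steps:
K(z, U) = 2 - U (K(z, U) = (-2 + U)/(-1) = (-2 + U)*(-1) = 2 - U)
Y(W) = 0 (Y(W) = 0*W = 0)
Y(K(2, 6)) - 121*(-26) = 0 - 121*(-26) = 0 + 3146 = 3146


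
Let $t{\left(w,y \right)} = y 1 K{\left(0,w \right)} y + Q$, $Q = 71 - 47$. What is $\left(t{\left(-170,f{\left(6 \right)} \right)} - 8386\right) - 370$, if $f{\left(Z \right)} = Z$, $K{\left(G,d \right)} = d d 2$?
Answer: $2072068$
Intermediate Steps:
$K{\left(G,d \right)} = 2 d^{2}$ ($K{\left(G,d \right)} = d^{2} \cdot 2 = 2 d^{2}$)
$Q = 24$
$t{\left(w,y \right)} = 24 + 2 w^{2} y^{2}$ ($t{\left(w,y \right)} = y 1 \cdot 2 w^{2} y + 24 = y 2 w^{2} y + 24 = 2 y w^{2} y + 24 = 2 w^{2} y^{2} + 24 = 24 + 2 w^{2} y^{2}$)
$\left(t{\left(-170,f{\left(6 \right)} \right)} - 8386\right) - 370 = \left(\left(24 + 2 \left(-170\right)^{2} \cdot 6^{2}\right) - 8386\right) - 370 = \left(\left(24 + 2 \cdot 28900 \cdot 36\right) - 8386\right) - 370 = \left(\left(24 + 2080800\right) - 8386\right) - 370 = \left(2080824 - 8386\right) - 370 = 2072438 - 370 = 2072068$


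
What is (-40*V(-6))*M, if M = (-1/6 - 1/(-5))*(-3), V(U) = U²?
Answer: 144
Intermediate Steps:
M = -⅒ (M = (-1*⅙ - 1*(-⅕))*(-3) = (-⅙ + ⅕)*(-3) = (1/30)*(-3) = -⅒ ≈ -0.10000)
(-40*V(-6))*M = -40*(-6)²*(-⅒) = -40*36*(-⅒) = -1440*(-⅒) = 144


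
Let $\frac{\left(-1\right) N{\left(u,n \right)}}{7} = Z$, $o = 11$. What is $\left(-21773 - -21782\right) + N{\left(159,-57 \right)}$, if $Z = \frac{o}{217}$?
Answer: $\frac{268}{31} \approx 8.6452$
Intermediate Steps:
$Z = \frac{11}{217} \approx 0.050691$
$N{\left(u,n \right)} = - \frac{11}{31}$ ($N{\left(u,n \right)} = \left(-7\right) \frac{11}{217} = - \frac{11}{31}$)
$\left(-21773 - -21782\right) + N{\left(159,-57 \right)} = \left(-21773 - -21782\right) - \frac{11}{31} = \left(-21773 + 21782\right) - \frac{11}{31} = 9 - \frac{11}{31} = \frac{268}{31}$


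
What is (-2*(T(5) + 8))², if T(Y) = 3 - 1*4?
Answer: 196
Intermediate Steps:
T(Y) = -1 (T(Y) = 3 - 4 = -1)
(-2*(T(5) + 8))² = (-2*(-1 + 8))² = (-2*7)² = (-14)² = 196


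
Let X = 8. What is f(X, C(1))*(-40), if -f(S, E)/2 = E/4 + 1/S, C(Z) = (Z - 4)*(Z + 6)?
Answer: -410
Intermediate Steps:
C(Z) = (-4 + Z)*(6 + Z)
f(S, E) = -2/S - E/2 (f(S, E) = -2*(E/4 + 1/S) = -2*(1/S + E/4) = -2/S - E/2)
f(X, C(1))*(-40) = (-2/8 - (-24 + 1² + 2*1)/2)*(-40) = (-2*⅛ - (-24 + 1 + 2)/2)*(-40) = (-¼ - ½*(-21))*(-40) = (-¼ + 21/2)*(-40) = (41/4)*(-40) = -410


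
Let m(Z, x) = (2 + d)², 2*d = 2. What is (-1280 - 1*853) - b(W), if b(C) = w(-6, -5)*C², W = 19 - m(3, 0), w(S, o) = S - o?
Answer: -2033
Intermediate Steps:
d = 1 (d = (½)*2 = 1)
m(Z, x) = 9 (m(Z, x) = (2 + 1)² = 3² = 9)
W = 10 (W = 19 - 1*9 = 19 - 9 = 10)
b(C) = -C² (b(C) = (-6 - 1*(-5))*C² = (-6 + 5)*C² = -C²)
(-1280 - 1*853) - b(W) = (-1280 - 1*853) - (-1)*10² = (-1280 - 853) - (-1)*100 = -2133 - 1*(-100) = -2133 + 100 = -2033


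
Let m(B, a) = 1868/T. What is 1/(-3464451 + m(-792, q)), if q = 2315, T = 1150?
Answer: -575/1992058391 ≈ -2.8865e-7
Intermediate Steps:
m(B, a) = 934/575 (m(B, a) = 1868/1150 = 1868*(1/1150) = 934/575)
1/(-3464451 + m(-792, q)) = 1/(-3464451 + 934/575) = 1/(-1992058391/575) = -575/1992058391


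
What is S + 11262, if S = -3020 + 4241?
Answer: 12483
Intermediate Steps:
S = 1221
S + 11262 = 1221 + 11262 = 12483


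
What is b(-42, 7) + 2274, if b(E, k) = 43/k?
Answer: 15961/7 ≈ 2280.1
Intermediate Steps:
b(-42, 7) + 2274 = 43/7 + 2274 = 15961/7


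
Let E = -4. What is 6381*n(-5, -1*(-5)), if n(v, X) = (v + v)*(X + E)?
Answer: -63810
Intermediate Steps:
n(v, X) = 2*v*(-4 + X) (n(v, X) = (v + v)*(X - 4) = (2*v)*(-4 + X) = 2*v*(-4 + X))
6381*n(-5, -1*(-5)) = 6381*(2*(-5)*(-4 - 1*(-5))) = 6381*(2*(-5)*(-4 + 5)) = 6381*(2*(-5)*1) = 6381*(-10) = -63810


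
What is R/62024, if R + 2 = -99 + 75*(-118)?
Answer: -8951/62024 ≈ -0.14432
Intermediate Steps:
R = -8951 (R = -2 + (-99 + 75*(-118)) = -2 + (-99 - 8850) = -2 - 8949 = -8951)
R/62024 = -8951/62024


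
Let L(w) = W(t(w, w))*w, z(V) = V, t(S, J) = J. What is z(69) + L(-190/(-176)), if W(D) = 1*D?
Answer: 543361/7744 ≈ 70.165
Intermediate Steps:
W(D) = D
L(w) = w² (L(w) = w*w = w²)
z(69) + L(-190/(-176)) = 69 + (-190/(-176))² = 69 + (-190*(-1/176))² = 69 + (95/88)² = 69 + 9025/7744 = 543361/7744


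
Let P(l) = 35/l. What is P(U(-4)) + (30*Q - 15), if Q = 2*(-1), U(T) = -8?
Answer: -635/8 ≈ -79.375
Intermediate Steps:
Q = -2
P(U(-4)) + (30*Q - 15) = 35/(-8) + (30*(-2) - 15) = 35*(-1/8) + (-60 - 15) = -35/8 - 75 = -635/8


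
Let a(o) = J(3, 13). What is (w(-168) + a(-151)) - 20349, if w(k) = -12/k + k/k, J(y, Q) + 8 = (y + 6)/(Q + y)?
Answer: -2279801/112 ≈ -20355.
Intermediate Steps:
J(y, Q) = -8 + (6 + y)/(Q + y) (J(y, Q) = -8 + (y + 6)/(Q + y) = -8 + (6 + y)/(Q + y))
a(o) = -119/16 (a(o) = (6 - 8*13 - 7*3)/(13 + 3) = (6 - 104 - 21)/16 = (1/16)*(-119) = -119/16)
w(k) = 1 - 12/k (w(k) = -12/k + 1 = 1 - 12/k)
(w(-168) + a(-151)) - 20349 = ((-12 - 168)/(-168) - 119/16) - 20349 = (-1/168*(-180) - 119/16) - 20349 = (15/14 - 119/16) - 20349 = -713/112 - 20349 = -2279801/112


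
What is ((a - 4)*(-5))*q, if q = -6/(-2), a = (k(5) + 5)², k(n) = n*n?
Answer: -13440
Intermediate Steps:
k(n) = n²
a = 900 (a = (5² + 5)² = (25 + 5)² = 30² = 900)
q = 3 (q = -6*(-½) = 3)
((a - 4)*(-5))*q = ((900 - 4)*(-5))*3 = (896*(-5))*3 = -4480*3 = -13440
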